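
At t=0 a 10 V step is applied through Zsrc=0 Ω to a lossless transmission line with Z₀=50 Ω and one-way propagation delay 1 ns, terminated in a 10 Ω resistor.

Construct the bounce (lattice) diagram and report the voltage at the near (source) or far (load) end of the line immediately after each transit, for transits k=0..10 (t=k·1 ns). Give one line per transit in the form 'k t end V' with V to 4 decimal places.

0 0 source 10.0000
1 1 load 3.3333
2 2 source 10.0000
3 3 load 5.5556
4 4 source 10.0000
5 5 load 7.0370
6 6 source 10.0000
7 7 load 8.0247
8 8 source 10.0000
9 9 load 8.6831
10 10 source 10.0000

Γ_L=-0.666667, Γ_S=-1.000000; launch V₁=10·50/50=10.000000
k=0 src: V=10.0000
k=1 load: inc=10.000000, refl=10.000000·-0.666667=-6.6667; V=0.000000+10.000000+-6.666667=3.3333
k=2 src: inc=-6.666667, refl=-6.666667·-1.000000=6.6667; V=10.000000+-6.666667+6.666667=10.0000
k=3 load: inc=6.666667, refl=6.666667·-0.666667=-4.4444; V=3.333333+6.666667+-4.444444=5.5556
k=4 src: inc=-4.444444, refl=-4.444444·-1.000000=4.4444; V=10.000000+-4.444444+4.444444=10.0000
k=5 load: inc=4.444444, refl=4.444444·-0.666667=-2.9630; V=5.555556+4.444444+-2.962963=7.0370
k=6 src: inc=-2.962963, refl=-2.962963·-1.000000=2.9630; V=10.000000+-2.962963+2.962963=10.0000
k=7 load: inc=2.962963, refl=2.962963·-0.666667=-1.9753; V=7.037037+2.962963+-1.975309=8.0247
k=8 src: inc=-1.975309, refl=-1.975309·-1.000000=1.9753; V=10.000000+-1.975309+1.975309=10.0000
k=9 load: inc=1.975309, refl=1.975309·-0.666667=-1.3169; V=8.024691+1.975309+-1.316872=8.6831
k=10 src: inc=-1.316872, refl=-1.316872·-1.000000=1.3169; V=10.000000+-1.316872+1.316872=10.0000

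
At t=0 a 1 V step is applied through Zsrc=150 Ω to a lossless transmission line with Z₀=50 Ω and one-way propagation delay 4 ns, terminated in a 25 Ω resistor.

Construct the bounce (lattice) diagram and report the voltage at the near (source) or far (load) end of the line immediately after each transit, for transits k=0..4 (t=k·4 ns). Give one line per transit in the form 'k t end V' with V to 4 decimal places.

0 0 source 0.2500
1 4 load 0.1667
2 8 source 0.1250
3 12 load 0.1389
4 16 source 0.1458

Γ_L=-0.333333, Γ_S=0.500000; launch V₁=1·50/200=0.250000
k=0 src: V=0.2500
k=1 load: inc=0.250000, refl=0.250000·-0.333333=-0.0833; V=0.000000+0.250000+-0.083333=0.1667
k=2 src: inc=-0.083333, refl=-0.083333·0.500000=-0.0417; V=0.250000+-0.083333+-0.041667=0.1250
k=3 load: inc=-0.041667, refl=-0.041667·-0.333333=0.0139; V=0.166667+-0.041667+0.013889=0.1389
k=4 src: inc=0.013889, refl=0.013889·0.500000=0.0069; V=0.125000+0.013889+0.006944=0.1458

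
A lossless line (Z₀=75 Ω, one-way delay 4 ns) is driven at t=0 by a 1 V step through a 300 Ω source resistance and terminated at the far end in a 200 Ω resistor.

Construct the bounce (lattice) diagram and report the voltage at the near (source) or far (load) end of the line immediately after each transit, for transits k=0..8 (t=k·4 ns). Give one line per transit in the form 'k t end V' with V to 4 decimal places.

0 0 source 0.2000
1 4 load 0.2909
2 8 source 0.3455
3 12 load 0.3702
4 16 source 0.3851
5 20 load 0.3919
6 24 source 0.3959
7 28 load 0.3978
8 32 source 0.3989

Γ_L=0.454545, Γ_S=0.600000; launch V₁=1·75/375=0.200000
k=0 src: V=0.2000
k=1 load: inc=0.200000, refl=0.200000·0.454545=0.0909; V=0.000000+0.200000+0.090909=0.2909
k=2 src: inc=0.090909, refl=0.090909·0.600000=0.0545; V=0.200000+0.090909+0.054545=0.3455
k=3 load: inc=0.054545, refl=0.054545·0.454545=0.0248; V=0.290909+0.054545+0.024793=0.3702
k=4 src: inc=0.024793, refl=0.024793·0.600000=0.0149; V=0.345455+0.024793+0.014876=0.3851
k=5 load: inc=0.014876, refl=0.014876·0.454545=0.0068; V=0.370248+0.014876+0.006762=0.3919
k=6 src: inc=0.006762, refl=0.006762·0.600000=0.0041; V=0.385124+0.006762+0.004057=0.3959
k=7 load: inc=0.004057, refl=0.004057·0.454545=0.0018; V=0.391886+0.004057+0.001844=0.3978
k=8 src: inc=0.001844, refl=0.001844·0.600000=0.0011; V=0.395943+0.001844+0.001106=0.3989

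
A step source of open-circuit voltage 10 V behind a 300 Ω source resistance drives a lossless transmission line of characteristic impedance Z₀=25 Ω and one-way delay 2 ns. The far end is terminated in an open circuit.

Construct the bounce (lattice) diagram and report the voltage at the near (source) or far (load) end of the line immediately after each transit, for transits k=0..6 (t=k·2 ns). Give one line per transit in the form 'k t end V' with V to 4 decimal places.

Γ_L=1.000000, Γ_S=0.846154; launch V₁=10·25/325=0.769231
k=0 src: V=0.7692
k=1 load: inc=0.769231, refl=0.769231·1.000000=0.7692; V=0.000000+0.769231+0.769231=1.5385
k=2 src: inc=0.769231, refl=0.769231·0.846154=0.6509; V=0.769231+0.769231+0.650888=2.1893
k=3 load: inc=0.650888, refl=0.650888·1.000000=0.6509; V=1.538462+0.650888+0.650888=2.8402
k=4 src: inc=0.650888, refl=0.650888·0.846154=0.5508; V=2.189349+0.650888+0.550751=3.3910
k=5 load: inc=0.550751, refl=0.550751·1.000000=0.5508; V=2.840237+0.550751+0.550751=3.9417
k=6 src: inc=0.550751, refl=0.550751·0.846154=0.4660; V=3.390988+0.550751+0.466020=4.4078

0 0 source 0.7692
1 2 load 1.5385
2 4 source 2.1893
3 6 load 2.8402
4 8 source 3.3910
5 10 load 3.9417
6 12 source 4.4078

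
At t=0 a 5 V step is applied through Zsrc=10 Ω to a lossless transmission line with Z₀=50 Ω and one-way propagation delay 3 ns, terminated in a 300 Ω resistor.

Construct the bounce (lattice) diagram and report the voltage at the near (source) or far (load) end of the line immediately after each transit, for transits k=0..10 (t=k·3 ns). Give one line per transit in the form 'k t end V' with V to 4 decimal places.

0 0 source 4.1667
1 3 load 7.1429
2 6 source 5.1587
3 9 load 3.7415
4 12 source 4.6863
5 15 load 5.3612
6 18 source 4.9113
7 21 load 4.5899
8 24 source 4.8042
9 27 load 4.9572
10 30 source 4.8552

Γ_L=0.714286, Γ_S=-0.666667; launch V₁=5·50/60=4.166667
k=0 src: V=4.1667
k=1 load: inc=4.166667, refl=4.166667·0.714286=2.9762; V=0.000000+4.166667+2.976190=7.1429
k=2 src: inc=2.976190, refl=2.976190·-0.666667=-1.9841; V=4.166667+2.976190+-1.984127=5.1587
k=3 load: inc=-1.984127, refl=-1.984127·0.714286=-1.4172; V=7.142857+-1.984127+-1.417234=3.7415
k=4 src: inc=-1.417234, refl=-1.417234·-0.666667=0.9448; V=5.158730+-1.417234+0.944822=4.6863
k=5 load: inc=0.944822, refl=0.944822·0.714286=0.6749; V=3.741497+0.944822+0.674873=5.3612
k=6 src: inc=0.674873, refl=0.674873·-0.666667=-0.4499; V=4.686319+0.674873+-0.449915=4.9113
k=7 load: inc=-0.449915, refl=-0.449915·0.714286=-0.3214; V=5.361192+-0.449915+-0.321368=4.5899
k=8 src: inc=-0.321368, refl=-0.321368·-0.666667=0.2142; V=4.911277+-0.321368+0.214245=4.8042
k=9 load: inc=0.214245, refl=0.214245·0.714286=0.1530; V=4.589909+0.214245+0.153032=4.9572
k=10 src: inc=0.153032, refl=0.153032·-0.666667=-0.1020; V=4.804154+0.153032+-0.102022=4.8552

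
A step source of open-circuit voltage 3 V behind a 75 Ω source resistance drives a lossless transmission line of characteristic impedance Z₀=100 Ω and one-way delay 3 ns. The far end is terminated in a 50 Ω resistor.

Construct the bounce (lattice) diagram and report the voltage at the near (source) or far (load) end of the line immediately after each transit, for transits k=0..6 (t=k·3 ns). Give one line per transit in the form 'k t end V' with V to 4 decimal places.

Γ_L=-0.333333, Γ_S=-0.142857; launch V₁=3·100/175=1.714286
k=0 src: V=1.7143
k=1 load: inc=1.714286, refl=1.714286·-0.333333=-0.5714; V=0.000000+1.714286+-0.571429=1.1429
k=2 src: inc=-0.571429, refl=-0.571429·-0.142857=0.0816; V=1.714286+-0.571429+0.081633=1.2245
k=3 load: inc=0.081633, refl=0.081633·-0.333333=-0.0272; V=1.142857+0.081633+-0.027211=1.1973
k=4 src: inc=-0.027211, refl=-0.027211·-0.142857=0.0039; V=1.224490+-0.027211+0.003887=1.2012
k=5 load: inc=0.003887, refl=0.003887·-0.333333=-0.0013; V=1.197279+0.003887+-0.001296=1.1999
k=6 src: inc=-0.001296, refl=-0.001296·-0.142857=0.0002; V=1.201166+-0.001296+0.000185=1.2001

0 0 source 1.7143
1 3 load 1.1429
2 6 source 1.2245
3 9 load 1.1973
4 12 source 1.2012
5 15 load 1.1999
6 18 source 1.2001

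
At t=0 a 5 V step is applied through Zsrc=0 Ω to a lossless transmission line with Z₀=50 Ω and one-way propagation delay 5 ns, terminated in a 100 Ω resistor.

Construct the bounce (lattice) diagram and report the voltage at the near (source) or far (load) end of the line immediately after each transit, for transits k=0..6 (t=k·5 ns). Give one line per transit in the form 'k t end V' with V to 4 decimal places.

0 0 source 5.0000
1 5 load 6.6667
2 10 source 5.0000
3 15 load 4.4444
4 20 source 5.0000
5 25 load 5.1852
6 30 source 5.0000

Γ_L=0.333333, Γ_S=-1.000000; launch V₁=5·50/50=5.000000
k=0 src: V=5.0000
k=1 load: inc=5.000000, refl=5.000000·0.333333=1.6667; V=0.000000+5.000000+1.666667=6.6667
k=2 src: inc=1.666667, refl=1.666667·-1.000000=-1.6667; V=5.000000+1.666667+-1.666667=5.0000
k=3 load: inc=-1.666667, refl=-1.666667·0.333333=-0.5556; V=6.666667+-1.666667+-0.555556=4.4444
k=4 src: inc=-0.555556, refl=-0.555556·-1.000000=0.5556; V=5.000000+-0.555556+0.555556=5.0000
k=5 load: inc=0.555556, refl=0.555556·0.333333=0.1852; V=4.444444+0.555556+0.185185=5.1852
k=6 src: inc=0.185185, refl=0.185185·-1.000000=-0.1852; V=5.000000+0.185185+-0.185185=5.0000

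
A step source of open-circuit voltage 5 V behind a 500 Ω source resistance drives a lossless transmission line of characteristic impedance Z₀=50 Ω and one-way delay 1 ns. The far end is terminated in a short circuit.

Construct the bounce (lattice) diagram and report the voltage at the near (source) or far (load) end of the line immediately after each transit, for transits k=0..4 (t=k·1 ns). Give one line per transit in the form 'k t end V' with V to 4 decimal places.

Γ_L=-1.000000, Γ_S=0.818182; launch V₁=5·50/550=0.454545
k=0 src: V=0.4545
k=1 load: inc=0.454545, refl=0.454545·-1.000000=-0.4545; V=0.000000+0.454545+-0.454545=0.0000
k=2 src: inc=-0.454545, refl=-0.454545·0.818182=-0.3719; V=0.454545+-0.454545+-0.371901=-0.3719
k=3 load: inc=-0.371901, refl=-0.371901·-1.000000=0.3719; V=0.000000+-0.371901+0.371901=0.0000
k=4 src: inc=0.371901, refl=0.371901·0.818182=0.3043; V=-0.371901+0.371901+0.304282=0.3043

0 0 source 0.4545
1 1 load 0.0000
2 2 source -0.3719
3 3 load 0.0000
4 4 source 0.3043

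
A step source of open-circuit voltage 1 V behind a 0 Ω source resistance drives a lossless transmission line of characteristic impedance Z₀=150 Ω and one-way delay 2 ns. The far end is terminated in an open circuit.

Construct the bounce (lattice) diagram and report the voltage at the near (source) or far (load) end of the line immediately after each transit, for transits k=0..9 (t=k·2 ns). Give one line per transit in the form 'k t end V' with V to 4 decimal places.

0 0 source 1.0000
1 2 load 2.0000
2 4 source 1.0000
3 6 load 0.0000
4 8 source 1.0000
5 10 load 2.0000
6 12 source 1.0000
7 14 load 0.0000
8 16 source 1.0000
9 18 load 2.0000

Γ_L=1.000000, Γ_S=-1.000000; launch V₁=1·150/150=1.000000
k=0 src: V=1.0000
k=1 load: inc=1.000000, refl=1.000000·1.000000=1.0000; V=0.000000+1.000000+1.000000=2.0000
k=2 src: inc=1.000000, refl=1.000000·-1.000000=-1.0000; V=1.000000+1.000000+-1.000000=1.0000
k=3 load: inc=-1.000000, refl=-1.000000·1.000000=-1.0000; V=2.000000+-1.000000+-1.000000=0.0000
k=4 src: inc=-1.000000, refl=-1.000000·-1.000000=1.0000; V=1.000000+-1.000000+1.000000=1.0000
k=5 load: inc=1.000000, refl=1.000000·1.000000=1.0000; V=0.000000+1.000000+1.000000=2.0000
k=6 src: inc=1.000000, refl=1.000000·-1.000000=-1.0000; V=1.000000+1.000000+-1.000000=1.0000
k=7 load: inc=-1.000000, refl=-1.000000·1.000000=-1.0000; V=2.000000+-1.000000+-1.000000=0.0000
k=8 src: inc=-1.000000, refl=-1.000000·-1.000000=1.0000; V=1.000000+-1.000000+1.000000=1.0000
k=9 load: inc=1.000000, refl=1.000000·1.000000=1.0000; V=0.000000+1.000000+1.000000=2.0000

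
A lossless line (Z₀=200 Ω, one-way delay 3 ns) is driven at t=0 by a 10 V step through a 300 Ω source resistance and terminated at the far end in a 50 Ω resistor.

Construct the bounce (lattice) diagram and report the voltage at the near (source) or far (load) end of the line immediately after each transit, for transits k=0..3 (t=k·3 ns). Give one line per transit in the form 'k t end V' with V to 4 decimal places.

Γ_L=-0.600000, Γ_S=0.200000; launch V₁=10·200/500=4.000000
k=0 src: V=4.0000
k=1 load: inc=4.000000, refl=4.000000·-0.600000=-2.4000; V=0.000000+4.000000+-2.400000=1.6000
k=2 src: inc=-2.400000, refl=-2.400000·0.200000=-0.4800; V=4.000000+-2.400000+-0.480000=1.1200
k=3 load: inc=-0.480000, refl=-0.480000·-0.600000=0.2880; V=1.600000+-0.480000+0.288000=1.4080

0 0 source 4.0000
1 3 load 1.6000
2 6 source 1.1200
3 9 load 1.4080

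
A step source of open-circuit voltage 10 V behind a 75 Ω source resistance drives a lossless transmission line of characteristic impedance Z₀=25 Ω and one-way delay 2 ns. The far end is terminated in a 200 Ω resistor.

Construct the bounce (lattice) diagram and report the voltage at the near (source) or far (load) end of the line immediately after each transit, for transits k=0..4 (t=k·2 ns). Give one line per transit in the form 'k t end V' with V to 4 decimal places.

0 0 source 2.5000
1 2 load 4.4444
2 4 source 5.4167
3 6 load 6.1728
4 8 source 6.5509

Γ_L=0.777778, Γ_S=0.500000; launch V₁=10·25/100=2.500000
k=0 src: V=2.5000
k=1 load: inc=2.500000, refl=2.500000·0.777778=1.9444; V=0.000000+2.500000+1.944444=4.4444
k=2 src: inc=1.944444, refl=1.944444·0.500000=0.9722; V=2.500000+1.944444+0.972222=5.4167
k=3 load: inc=0.972222, refl=0.972222·0.777778=0.7562; V=4.444444+0.972222+0.756173=6.1728
k=4 src: inc=0.756173, refl=0.756173·0.500000=0.3781; V=5.416667+0.756173+0.378086=6.5509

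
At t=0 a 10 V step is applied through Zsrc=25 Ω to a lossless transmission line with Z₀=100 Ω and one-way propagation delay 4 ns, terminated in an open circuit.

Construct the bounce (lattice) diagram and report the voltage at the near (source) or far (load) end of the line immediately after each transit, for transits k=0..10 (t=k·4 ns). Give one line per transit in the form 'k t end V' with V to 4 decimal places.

Γ_L=1.000000, Γ_S=-0.600000; launch V₁=10·100/125=8.000000
k=0 src: V=8.0000
k=1 load: inc=8.000000, refl=8.000000·1.000000=8.0000; V=0.000000+8.000000+8.000000=16.0000
k=2 src: inc=8.000000, refl=8.000000·-0.600000=-4.8000; V=8.000000+8.000000+-4.800000=11.2000
k=3 load: inc=-4.800000, refl=-4.800000·1.000000=-4.8000; V=16.000000+-4.800000+-4.800000=6.4000
k=4 src: inc=-4.800000, refl=-4.800000·-0.600000=2.8800; V=11.200000+-4.800000+2.880000=9.2800
k=5 load: inc=2.880000, refl=2.880000·1.000000=2.8800; V=6.400000+2.880000+2.880000=12.1600
k=6 src: inc=2.880000, refl=2.880000·-0.600000=-1.7280; V=9.280000+2.880000+-1.728000=10.4320
k=7 load: inc=-1.728000, refl=-1.728000·1.000000=-1.7280; V=12.160000+-1.728000+-1.728000=8.7040
k=8 src: inc=-1.728000, refl=-1.728000·-0.600000=1.0368; V=10.432000+-1.728000+1.036800=9.7408
k=9 load: inc=1.036800, refl=1.036800·1.000000=1.0368; V=8.704000+1.036800+1.036800=10.7776
k=10 src: inc=1.036800, refl=1.036800·-0.600000=-0.6221; V=9.740800+1.036800+-0.622080=10.1555

0 0 source 8.0000
1 4 load 16.0000
2 8 source 11.2000
3 12 load 6.4000
4 16 source 9.2800
5 20 load 12.1600
6 24 source 10.4320
7 28 load 8.7040
8 32 source 9.7408
9 36 load 10.7776
10 40 source 10.1555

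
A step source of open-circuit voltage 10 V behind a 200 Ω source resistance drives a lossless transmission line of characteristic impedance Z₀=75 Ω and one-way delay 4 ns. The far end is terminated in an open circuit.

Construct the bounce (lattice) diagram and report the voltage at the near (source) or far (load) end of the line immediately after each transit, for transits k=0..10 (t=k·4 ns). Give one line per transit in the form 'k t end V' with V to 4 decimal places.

Γ_L=1.000000, Γ_S=0.454545; launch V₁=10·75/275=2.727273
k=0 src: V=2.7273
k=1 load: inc=2.727273, refl=2.727273·1.000000=2.7273; V=0.000000+2.727273+2.727273=5.4545
k=2 src: inc=2.727273, refl=2.727273·0.454545=1.2397; V=2.727273+2.727273+1.239669=6.6942
k=3 load: inc=1.239669, refl=1.239669·1.000000=1.2397; V=5.454545+1.239669+1.239669=7.9339
k=4 src: inc=1.239669, refl=1.239669·0.454545=0.5635; V=6.694215+1.239669+0.563486=8.4974
k=5 load: inc=0.563486, refl=0.563486·1.000000=0.5635; V=7.933884+0.563486+0.563486=9.0609
k=6 src: inc=0.563486, refl=0.563486·0.454545=0.2561; V=8.497370+0.563486+0.256130=9.3170
k=7 load: inc=0.256130, refl=0.256130·1.000000=0.2561; V=9.060856+0.256130+0.256130=9.5731
k=8 src: inc=0.256130, refl=0.256130·0.454545=0.1164; V=9.316987+0.256130+0.116423=9.6895
k=9 load: inc=0.116423, refl=0.116423·1.000000=0.1164; V=9.573117+0.116423+0.116423=9.8060
k=10 src: inc=0.116423, refl=0.116423·0.454545=0.0529; V=9.689539+0.116423+0.052919=9.8589

0 0 source 2.7273
1 4 load 5.4545
2 8 source 6.6942
3 12 load 7.9339
4 16 source 8.4974
5 20 load 9.0609
6 24 source 9.3170
7 28 load 9.5731
8 32 source 9.6895
9 36 load 9.8060
10 40 source 9.8589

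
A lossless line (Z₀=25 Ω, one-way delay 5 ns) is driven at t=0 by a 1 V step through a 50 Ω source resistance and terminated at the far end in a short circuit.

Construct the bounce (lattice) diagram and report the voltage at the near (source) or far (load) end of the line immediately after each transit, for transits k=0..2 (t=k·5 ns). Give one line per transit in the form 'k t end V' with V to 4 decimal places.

0 0 source 0.3333
1 5 load 0.0000
2 10 source -0.1111

Γ_L=-1.000000, Γ_S=0.333333; launch V₁=1·25/75=0.333333
k=0 src: V=0.3333
k=1 load: inc=0.333333, refl=0.333333·-1.000000=-0.3333; V=0.000000+0.333333+-0.333333=0.0000
k=2 src: inc=-0.333333, refl=-0.333333·0.333333=-0.1111; V=0.333333+-0.333333+-0.111111=-0.1111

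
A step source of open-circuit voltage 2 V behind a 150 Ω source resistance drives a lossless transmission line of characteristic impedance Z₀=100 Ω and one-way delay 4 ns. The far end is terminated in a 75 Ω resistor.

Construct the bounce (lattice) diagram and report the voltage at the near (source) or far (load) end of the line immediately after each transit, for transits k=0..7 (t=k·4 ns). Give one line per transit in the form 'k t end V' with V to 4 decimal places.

Γ_L=-0.142857, Γ_S=0.200000; launch V₁=2·100/250=0.800000
k=0 src: V=0.8000
k=1 load: inc=0.800000, refl=0.800000·-0.142857=-0.1143; V=0.000000+0.800000+-0.114286=0.6857
k=2 src: inc=-0.114286, refl=-0.114286·0.200000=-0.0229; V=0.800000+-0.114286+-0.022857=0.6629
k=3 load: inc=-0.022857, refl=-0.022857·-0.142857=0.0033; V=0.685714+-0.022857+0.003265=0.6661
k=4 src: inc=0.003265, refl=0.003265·0.200000=0.0007; V=0.662857+0.003265+0.000653=0.6668
k=5 load: inc=0.000653, refl=0.000653·-0.142857=-0.0001; V=0.666122+0.000653+-0.000093=0.6667
k=6 src: inc=-0.000093, refl=-0.000093·0.200000=-0.0000; V=0.666776+-0.000093+-0.000019=0.6667
k=7 load: inc=-0.000019, refl=-0.000019·-0.142857=0.0000; V=0.666682+-0.000019+0.000003=0.6667

0 0 source 0.8000
1 4 load 0.6857
2 8 source 0.6629
3 12 load 0.6661
4 16 source 0.6668
5 20 load 0.6667
6 24 source 0.6667
7 28 load 0.6667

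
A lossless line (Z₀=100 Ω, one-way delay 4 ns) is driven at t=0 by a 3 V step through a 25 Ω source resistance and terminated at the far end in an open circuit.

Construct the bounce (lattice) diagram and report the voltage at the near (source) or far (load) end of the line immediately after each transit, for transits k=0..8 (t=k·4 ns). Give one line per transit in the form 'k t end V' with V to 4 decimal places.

0 0 source 2.4000
1 4 load 4.8000
2 8 source 3.3600
3 12 load 1.9200
4 16 source 2.7840
5 20 load 3.6480
6 24 source 3.1296
7 28 load 2.6112
8 32 source 2.9222

Γ_L=1.000000, Γ_S=-0.600000; launch V₁=3·100/125=2.400000
k=0 src: V=2.4000
k=1 load: inc=2.400000, refl=2.400000·1.000000=2.4000; V=0.000000+2.400000+2.400000=4.8000
k=2 src: inc=2.400000, refl=2.400000·-0.600000=-1.4400; V=2.400000+2.400000+-1.440000=3.3600
k=3 load: inc=-1.440000, refl=-1.440000·1.000000=-1.4400; V=4.800000+-1.440000+-1.440000=1.9200
k=4 src: inc=-1.440000, refl=-1.440000·-0.600000=0.8640; V=3.360000+-1.440000+0.864000=2.7840
k=5 load: inc=0.864000, refl=0.864000·1.000000=0.8640; V=1.920000+0.864000+0.864000=3.6480
k=6 src: inc=0.864000, refl=0.864000·-0.600000=-0.5184; V=2.784000+0.864000+-0.518400=3.1296
k=7 load: inc=-0.518400, refl=-0.518400·1.000000=-0.5184; V=3.648000+-0.518400+-0.518400=2.6112
k=8 src: inc=-0.518400, refl=-0.518400·-0.600000=0.3110; V=3.129600+-0.518400+0.311040=2.9222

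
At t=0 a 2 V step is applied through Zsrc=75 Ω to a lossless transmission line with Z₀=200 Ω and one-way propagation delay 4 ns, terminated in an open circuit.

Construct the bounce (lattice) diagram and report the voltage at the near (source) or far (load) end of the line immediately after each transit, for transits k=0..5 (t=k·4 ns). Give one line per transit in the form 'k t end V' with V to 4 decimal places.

0 0 source 1.4545
1 4 load 2.9091
2 8 source 2.2479
3 12 load 1.5868
4 16 source 1.8873
5 20 load 2.1878

Γ_L=1.000000, Γ_S=-0.454545; launch V₁=2·200/275=1.454545
k=0 src: V=1.4545
k=1 load: inc=1.454545, refl=1.454545·1.000000=1.4545; V=0.000000+1.454545+1.454545=2.9091
k=2 src: inc=1.454545, refl=1.454545·-0.454545=-0.6612; V=1.454545+1.454545+-0.661157=2.2479
k=3 load: inc=-0.661157, refl=-0.661157·1.000000=-0.6612; V=2.909091+-0.661157+-0.661157=1.5868
k=4 src: inc=-0.661157, refl=-0.661157·-0.454545=0.3005; V=2.247934+-0.661157+0.300526=1.8873
k=5 load: inc=0.300526, refl=0.300526·1.000000=0.3005; V=1.586777+0.300526+0.300526=2.1878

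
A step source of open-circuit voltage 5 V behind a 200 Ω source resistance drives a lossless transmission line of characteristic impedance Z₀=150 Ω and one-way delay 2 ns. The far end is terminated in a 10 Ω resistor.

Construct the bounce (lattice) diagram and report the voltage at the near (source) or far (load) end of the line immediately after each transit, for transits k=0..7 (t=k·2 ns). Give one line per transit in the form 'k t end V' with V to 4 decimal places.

0 0 source 2.1429
1 2 load 0.2679
2 4 source 0.0000
3 6 load 0.2344
4 8 source 0.2679
5 10 load 0.2386
6 12 source 0.2344
7 14 load 0.2380

Γ_L=-0.875000, Γ_S=0.142857; launch V₁=5·150/350=2.142857
k=0 src: V=2.1429
k=1 load: inc=2.142857, refl=2.142857·-0.875000=-1.8750; V=0.000000+2.142857+-1.875000=0.2679
k=2 src: inc=-1.875000, refl=-1.875000·0.142857=-0.2679; V=2.142857+-1.875000+-0.267857=0.0000
k=3 load: inc=-0.267857, refl=-0.267857·-0.875000=0.2344; V=0.267857+-0.267857+0.234375=0.2344
k=4 src: inc=0.234375, refl=0.234375·0.142857=0.0335; V=0.000000+0.234375+0.033482=0.2679
k=5 load: inc=0.033482, refl=0.033482·-0.875000=-0.0293; V=0.234375+0.033482+-0.029297=0.2386
k=6 src: inc=-0.029297, refl=-0.029297·0.142857=-0.0042; V=0.267857+-0.029297+-0.004185=0.2344
k=7 load: inc=-0.004185, refl=-0.004185·-0.875000=0.0037; V=0.238560+-0.004185+0.003662=0.2380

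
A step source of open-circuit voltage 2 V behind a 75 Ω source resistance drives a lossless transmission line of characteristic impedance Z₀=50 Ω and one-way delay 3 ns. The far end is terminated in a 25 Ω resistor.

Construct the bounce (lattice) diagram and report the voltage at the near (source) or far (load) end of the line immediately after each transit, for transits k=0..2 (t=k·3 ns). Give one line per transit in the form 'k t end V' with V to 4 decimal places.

0 0 source 0.8000
1 3 load 0.5333
2 6 source 0.4800

Γ_L=-0.333333, Γ_S=0.200000; launch V₁=2·50/125=0.800000
k=0 src: V=0.8000
k=1 load: inc=0.800000, refl=0.800000·-0.333333=-0.2667; V=0.000000+0.800000+-0.266667=0.5333
k=2 src: inc=-0.266667, refl=-0.266667·0.200000=-0.0533; V=0.800000+-0.266667+-0.053333=0.4800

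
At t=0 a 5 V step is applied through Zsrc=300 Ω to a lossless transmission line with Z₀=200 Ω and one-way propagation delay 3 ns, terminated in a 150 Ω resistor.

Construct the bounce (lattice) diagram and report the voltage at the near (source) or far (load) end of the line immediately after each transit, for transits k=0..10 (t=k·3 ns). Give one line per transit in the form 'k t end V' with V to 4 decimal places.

Γ_L=-0.142857, Γ_S=0.200000; launch V₁=5·200/500=2.000000
k=0 src: V=2.0000
k=1 load: inc=2.000000, refl=2.000000·-0.142857=-0.2857; V=0.000000+2.000000+-0.285714=1.7143
k=2 src: inc=-0.285714, refl=-0.285714·0.200000=-0.0571; V=2.000000+-0.285714+-0.057143=1.6571
k=3 load: inc=-0.057143, refl=-0.057143·-0.142857=0.0082; V=1.714286+-0.057143+0.008163=1.6653
k=4 src: inc=0.008163, refl=0.008163·0.200000=0.0016; V=1.657143+0.008163+0.001633=1.6669
k=5 load: inc=0.001633, refl=0.001633·-0.142857=-0.0002; V=1.665306+0.001633+-0.000233=1.6667
k=6 src: inc=-0.000233, refl=-0.000233·0.200000=-0.0000; V=1.666939+-0.000233+-0.000047=1.6667
k=7 load: inc=-0.000047, refl=-0.000047·-0.142857=0.0000; V=1.666706+-0.000047+0.000007=1.6667
k=8 src: inc=0.000007, refl=0.000007·0.200000=0.0000; V=1.666659+0.000007+0.000001=1.6667
k=9 load: inc=0.000001, refl=0.000001·-0.142857=-0.0000; V=1.666666+0.000001+-0.000000=1.6667
k=10 src: inc=-0.000000, refl=-0.000000·0.200000=-0.0000; V=1.666667+-0.000000+-0.000000=1.6667

0 0 source 2.0000
1 3 load 1.7143
2 6 source 1.6571
3 9 load 1.6653
4 12 source 1.6669
5 15 load 1.6667
6 18 source 1.6667
7 21 load 1.6667
8 24 source 1.6667
9 27 load 1.6667
10 30 source 1.6667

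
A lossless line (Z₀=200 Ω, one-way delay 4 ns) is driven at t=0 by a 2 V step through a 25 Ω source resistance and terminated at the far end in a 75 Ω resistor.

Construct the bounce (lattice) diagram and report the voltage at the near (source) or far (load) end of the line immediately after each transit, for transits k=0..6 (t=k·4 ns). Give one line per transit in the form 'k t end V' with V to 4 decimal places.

Γ_L=-0.454545, Γ_S=-0.777778; launch V₁=2·200/225=1.777778
k=0 src: V=1.7778
k=1 load: inc=1.777778, refl=1.777778·-0.454545=-0.8081; V=0.000000+1.777778+-0.808081=0.9697
k=2 src: inc=-0.808081, refl=-0.808081·-0.777778=0.6285; V=1.777778+-0.808081+0.628507=1.5982
k=3 load: inc=0.628507, refl=0.628507·-0.454545=-0.2857; V=0.969697+0.628507+-0.285685=1.3125
k=4 src: inc=-0.285685, refl=-0.285685·-0.777778=0.2222; V=1.598204+-0.285685+0.222200=1.5347
k=5 load: inc=0.222200, refl=0.222200·-0.454545=-0.1010; V=1.312519+0.222200+-0.101000=1.4337
k=6 src: inc=-0.101000, refl=-0.101000·-0.777778=0.0786; V=1.534719+-0.101000+0.078555=1.5123

0 0 source 1.7778
1 4 load 0.9697
2 8 source 1.5982
3 12 load 1.3125
4 16 source 1.5347
5 20 load 1.4337
6 24 source 1.5123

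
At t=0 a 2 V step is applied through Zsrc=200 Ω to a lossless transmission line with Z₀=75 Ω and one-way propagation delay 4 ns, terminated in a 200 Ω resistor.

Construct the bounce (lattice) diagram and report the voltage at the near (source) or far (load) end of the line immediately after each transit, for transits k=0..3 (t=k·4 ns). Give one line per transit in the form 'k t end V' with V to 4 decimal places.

Γ_L=0.454545, Γ_S=0.454545; launch V₁=2·75/275=0.545455
k=0 src: V=0.5455
k=1 load: inc=0.545455, refl=0.545455·0.454545=0.2479; V=0.000000+0.545455+0.247934=0.7934
k=2 src: inc=0.247934, refl=0.247934·0.454545=0.1127; V=0.545455+0.247934+0.112697=0.9061
k=3 load: inc=0.112697, refl=0.112697·0.454545=0.0512; V=0.793388+0.112697+0.051226=0.9573

0 0 source 0.5455
1 4 load 0.7934
2 8 source 0.9061
3 12 load 0.9573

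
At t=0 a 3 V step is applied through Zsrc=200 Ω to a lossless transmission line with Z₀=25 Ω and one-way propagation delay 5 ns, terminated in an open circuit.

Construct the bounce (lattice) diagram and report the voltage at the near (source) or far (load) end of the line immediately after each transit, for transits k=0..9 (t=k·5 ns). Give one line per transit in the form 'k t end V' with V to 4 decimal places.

Γ_L=1.000000, Γ_S=0.777778; launch V₁=3·25/225=0.333333
k=0 src: V=0.3333
k=1 load: inc=0.333333, refl=0.333333·1.000000=0.3333; V=0.000000+0.333333+0.333333=0.6667
k=2 src: inc=0.333333, refl=0.333333·0.777778=0.2593; V=0.333333+0.333333+0.259259=0.9259
k=3 load: inc=0.259259, refl=0.259259·1.000000=0.2593; V=0.666667+0.259259+0.259259=1.1852
k=4 src: inc=0.259259, refl=0.259259·0.777778=0.2016; V=0.925926+0.259259+0.201646=1.3868
k=5 load: inc=0.201646, refl=0.201646·1.000000=0.2016; V=1.185185+0.201646+0.201646=1.5885
k=6 src: inc=0.201646, refl=0.201646·0.777778=0.1568; V=1.386831+0.201646+0.156836=1.7453
k=7 load: inc=0.156836, refl=0.156836·1.000000=0.1568; V=1.588477+0.156836+0.156836=1.9021
k=8 src: inc=0.156836, refl=0.156836·0.777778=0.1220; V=1.745313+0.156836+0.121983=2.0241
k=9 load: inc=0.121983, refl=0.121983·1.000000=0.1220; V=1.902149+0.121983+0.121983=2.1461

0 0 source 0.3333
1 5 load 0.6667
2 10 source 0.9259
3 15 load 1.1852
4 20 source 1.3868
5 25 load 1.5885
6 30 source 1.7453
7 35 load 1.9021
8 40 source 2.0241
9 45 load 2.1461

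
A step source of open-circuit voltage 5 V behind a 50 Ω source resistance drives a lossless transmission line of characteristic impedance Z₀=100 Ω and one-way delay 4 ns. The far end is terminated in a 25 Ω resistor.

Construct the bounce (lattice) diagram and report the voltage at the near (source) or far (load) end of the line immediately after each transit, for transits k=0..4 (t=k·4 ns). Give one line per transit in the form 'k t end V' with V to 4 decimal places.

Γ_L=-0.600000, Γ_S=-0.333333; launch V₁=5·100/150=3.333333
k=0 src: V=3.3333
k=1 load: inc=3.333333, refl=3.333333·-0.600000=-2.0000; V=0.000000+3.333333+-2.000000=1.3333
k=2 src: inc=-2.000000, refl=-2.000000·-0.333333=0.6667; V=3.333333+-2.000000+0.666667=2.0000
k=3 load: inc=0.666667, refl=0.666667·-0.600000=-0.4000; V=1.333333+0.666667+-0.400000=1.6000
k=4 src: inc=-0.400000, refl=-0.400000·-0.333333=0.1333; V=2.000000+-0.400000+0.133333=1.7333

0 0 source 3.3333
1 4 load 1.3333
2 8 source 2.0000
3 12 load 1.6000
4 16 source 1.7333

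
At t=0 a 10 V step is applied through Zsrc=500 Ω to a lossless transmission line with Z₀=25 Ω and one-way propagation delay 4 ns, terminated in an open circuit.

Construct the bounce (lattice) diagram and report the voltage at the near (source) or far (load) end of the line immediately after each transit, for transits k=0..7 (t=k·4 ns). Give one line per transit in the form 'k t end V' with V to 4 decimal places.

Γ_L=1.000000, Γ_S=0.904762; launch V₁=10·25/525=0.476190
k=0 src: V=0.4762
k=1 load: inc=0.476190, refl=0.476190·1.000000=0.4762; V=0.000000+0.476190+0.476190=0.9524
k=2 src: inc=0.476190, refl=0.476190·0.904762=0.4308; V=0.476190+0.476190+0.430839=1.3832
k=3 load: inc=0.430839, refl=0.430839·1.000000=0.4308; V=0.952381+0.430839+0.430839=1.8141
k=4 src: inc=0.430839, refl=0.430839·0.904762=0.3898; V=1.383220+0.430839+0.389807=2.2039
k=5 load: inc=0.389807, refl=0.389807·1.000000=0.3898; V=1.814059+0.389807+0.389807=2.5937
k=6 src: inc=0.389807, refl=0.389807·0.904762=0.3527; V=2.203866+0.389807+0.352682=2.9464
k=7 load: inc=0.352682, refl=0.352682·1.000000=0.3527; V=2.593672+0.352682+0.352682=3.2990

0 0 source 0.4762
1 4 load 0.9524
2 8 source 1.3832
3 12 load 1.8141
4 16 source 2.2039
5 20 load 2.5937
6 24 source 2.9464
7 28 load 3.2990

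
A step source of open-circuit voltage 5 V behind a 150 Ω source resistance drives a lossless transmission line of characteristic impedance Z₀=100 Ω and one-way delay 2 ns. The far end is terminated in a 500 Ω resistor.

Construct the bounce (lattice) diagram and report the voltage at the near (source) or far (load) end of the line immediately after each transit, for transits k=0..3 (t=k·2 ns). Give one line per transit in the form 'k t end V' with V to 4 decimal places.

0 0 source 2.0000
1 2 load 3.3333
2 4 source 3.6000
3 6 load 3.7778

Γ_L=0.666667, Γ_S=0.200000; launch V₁=5·100/250=2.000000
k=0 src: V=2.0000
k=1 load: inc=2.000000, refl=2.000000·0.666667=1.3333; V=0.000000+2.000000+1.333333=3.3333
k=2 src: inc=1.333333, refl=1.333333·0.200000=0.2667; V=2.000000+1.333333+0.266667=3.6000
k=3 load: inc=0.266667, refl=0.266667·0.666667=0.1778; V=3.333333+0.266667+0.177778=3.7778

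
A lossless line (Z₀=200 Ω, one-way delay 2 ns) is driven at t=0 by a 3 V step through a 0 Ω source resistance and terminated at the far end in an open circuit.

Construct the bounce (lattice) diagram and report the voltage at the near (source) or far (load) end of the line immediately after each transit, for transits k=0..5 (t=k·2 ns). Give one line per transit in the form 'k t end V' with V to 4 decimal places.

Γ_L=1.000000, Γ_S=-1.000000; launch V₁=3·200/200=3.000000
k=0 src: V=3.0000
k=1 load: inc=3.000000, refl=3.000000·1.000000=3.0000; V=0.000000+3.000000+3.000000=6.0000
k=2 src: inc=3.000000, refl=3.000000·-1.000000=-3.0000; V=3.000000+3.000000+-3.000000=3.0000
k=3 load: inc=-3.000000, refl=-3.000000·1.000000=-3.0000; V=6.000000+-3.000000+-3.000000=0.0000
k=4 src: inc=-3.000000, refl=-3.000000·-1.000000=3.0000; V=3.000000+-3.000000+3.000000=3.0000
k=5 load: inc=3.000000, refl=3.000000·1.000000=3.0000; V=0.000000+3.000000+3.000000=6.0000

0 0 source 3.0000
1 2 load 6.0000
2 4 source 3.0000
3 6 load 0.0000
4 8 source 3.0000
5 10 load 6.0000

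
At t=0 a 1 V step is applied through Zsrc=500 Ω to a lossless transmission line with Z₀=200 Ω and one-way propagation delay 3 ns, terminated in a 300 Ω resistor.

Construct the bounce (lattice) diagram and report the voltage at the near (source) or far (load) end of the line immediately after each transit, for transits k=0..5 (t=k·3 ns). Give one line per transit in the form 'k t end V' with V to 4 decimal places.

Γ_L=0.200000, Γ_S=0.428571; launch V₁=1·200/700=0.285714
k=0 src: V=0.2857
k=1 load: inc=0.285714, refl=0.285714·0.200000=0.0571; V=0.000000+0.285714+0.057143=0.3429
k=2 src: inc=0.057143, refl=0.057143·0.428571=0.0245; V=0.285714+0.057143+0.024490=0.3673
k=3 load: inc=0.024490, refl=0.024490·0.200000=0.0049; V=0.342857+0.024490+0.004898=0.3722
k=4 src: inc=0.004898, refl=0.004898·0.428571=0.0021; V=0.367347+0.004898+0.002099=0.3743
k=5 load: inc=0.002099, refl=0.002099·0.200000=0.0004; V=0.372245+0.002099+0.000420=0.3748

0 0 source 0.2857
1 3 load 0.3429
2 6 source 0.3673
3 9 load 0.3722
4 12 source 0.3743
5 15 load 0.3748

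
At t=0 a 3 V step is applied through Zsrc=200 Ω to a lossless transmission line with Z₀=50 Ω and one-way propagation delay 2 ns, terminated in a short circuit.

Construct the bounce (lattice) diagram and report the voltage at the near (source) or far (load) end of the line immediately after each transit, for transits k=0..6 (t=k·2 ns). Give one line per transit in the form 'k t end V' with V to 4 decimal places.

0 0 source 0.6000
1 2 load 0.0000
2 4 source -0.3600
3 6 load 0.0000
4 8 source 0.2160
5 10 load 0.0000
6 12 source -0.1296

Γ_L=-1.000000, Γ_S=0.600000; launch V₁=3·50/250=0.600000
k=0 src: V=0.6000
k=1 load: inc=0.600000, refl=0.600000·-1.000000=-0.6000; V=0.000000+0.600000+-0.600000=0.0000
k=2 src: inc=-0.600000, refl=-0.600000·0.600000=-0.3600; V=0.600000+-0.600000+-0.360000=-0.3600
k=3 load: inc=-0.360000, refl=-0.360000·-1.000000=0.3600; V=0.000000+-0.360000+0.360000=0.0000
k=4 src: inc=0.360000, refl=0.360000·0.600000=0.2160; V=-0.360000+0.360000+0.216000=0.2160
k=5 load: inc=0.216000, refl=0.216000·-1.000000=-0.2160; V=0.000000+0.216000+-0.216000=0.0000
k=6 src: inc=-0.216000, refl=-0.216000·0.600000=-0.1296; V=0.216000+-0.216000+-0.129600=-0.1296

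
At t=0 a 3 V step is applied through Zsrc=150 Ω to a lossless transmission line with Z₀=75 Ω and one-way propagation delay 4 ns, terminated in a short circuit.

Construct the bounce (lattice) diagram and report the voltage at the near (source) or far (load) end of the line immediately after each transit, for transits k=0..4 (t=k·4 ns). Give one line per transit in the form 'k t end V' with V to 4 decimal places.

Γ_L=-1.000000, Γ_S=0.333333; launch V₁=3·75/225=1.000000
k=0 src: V=1.0000
k=1 load: inc=1.000000, refl=1.000000·-1.000000=-1.0000; V=0.000000+1.000000+-1.000000=0.0000
k=2 src: inc=-1.000000, refl=-1.000000·0.333333=-0.3333; V=1.000000+-1.000000+-0.333333=-0.3333
k=3 load: inc=-0.333333, refl=-0.333333·-1.000000=0.3333; V=0.000000+-0.333333+0.333333=0.0000
k=4 src: inc=0.333333, refl=0.333333·0.333333=0.1111; V=-0.333333+0.333333+0.111111=0.1111

0 0 source 1.0000
1 4 load 0.0000
2 8 source -0.3333
3 12 load 0.0000
4 16 source 0.1111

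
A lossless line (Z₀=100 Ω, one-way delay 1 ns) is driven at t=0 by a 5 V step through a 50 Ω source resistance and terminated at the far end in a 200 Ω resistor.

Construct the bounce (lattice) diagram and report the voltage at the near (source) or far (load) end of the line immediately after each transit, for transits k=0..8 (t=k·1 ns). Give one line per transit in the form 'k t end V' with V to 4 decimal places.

Γ_L=0.333333, Γ_S=-0.333333; launch V₁=5·100/150=3.333333
k=0 src: V=3.3333
k=1 load: inc=3.333333, refl=3.333333·0.333333=1.1111; V=0.000000+3.333333+1.111111=4.4444
k=2 src: inc=1.111111, refl=1.111111·-0.333333=-0.3704; V=3.333333+1.111111+-0.370370=4.0741
k=3 load: inc=-0.370370, refl=-0.370370·0.333333=-0.1235; V=4.444444+-0.370370+-0.123457=3.9506
k=4 src: inc=-0.123457, refl=-0.123457·-0.333333=0.0412; V=4.074074+-0.123457+0.041152=3.9918
k=5 load: inc=0.041152, refl=0.041152·0.333333=0.0137; V=3.950617+0.041152+0.013717=4.0055
k=6 src: inc=0.013717, refl=0.013717·-0.333333=-0.0046; V=3.991770+0.013717+-0.004572=4.0009
k=7 load: inc=-0.004572, refl=-0.004572·0.333333=-0.0015; V=4.005487+-0.004572+-0.001524=3.9994
k=8 src: inc=-0.001524, refl=-0.001524·-0.333333=0.0005; V=4.000914+-0.001524+0.000508=3.9999

0 0 source 3.3333
1 1 load 4.4444
2 2 source 4.0741
3 3 load 3.9506
4 4 source 3.9918
5 5 load 4.0055
6 6 source 4.0009
7 7 load 3.9994
8 8 source 3.9999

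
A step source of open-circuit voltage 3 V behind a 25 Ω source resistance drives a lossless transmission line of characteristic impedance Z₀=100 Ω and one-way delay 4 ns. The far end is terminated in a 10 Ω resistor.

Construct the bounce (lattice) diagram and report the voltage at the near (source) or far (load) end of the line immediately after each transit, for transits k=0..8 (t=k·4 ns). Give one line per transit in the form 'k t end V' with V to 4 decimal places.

0 0 source 2.4000
1 4 load 0.4364
2 8 source 1.6145
3 12 load 0.6506
4 16 source 1.2290
5 20 load 0.7557
6 24 source 1.0397
7 28 load 0.8074
8 32 source 0.9467

Γ_L=-0.818182, Γ_S=-0.600000; launch V₁=3·100/125=2.400000
k=0 src: V=2.4000
k=1 load: inc=2.400000, refl=2.400000·-0.818182=-1.9636; V=0.000000+2.400000+-1.963636=0.4364
k=2 src: inc=-1.963636, refl=-1.963636·-0.600000=1.1782; V=2.400000+-1.963636+1.178182=1.6145
k=3 load: inc=1.178182, refl=1.178182·-0.818182=-0.9640; V=0.436364+1.178182+-0.963967=0.6506
k=4 src: inc=-0.963967, refl=-0.963967·-0.600000=0.5784; V=1.614545+-0.963967+0.578380=1.2290
k=5 load: inc=0.578380, refl=0.578380·-0.818182=-0.4732; V=0.650579+0.578380+-0.473220=0.7557
k=6 src: inc=-0.473220, refl=-0.473220·-0.600000=0.2839; V=1.228959+-0.473220+0.283932=1.0397
k=7 load: inc=0.283932, refl=0.283932·-0.818182=-0.2323; V=0.755739+0.283932+-0.232308=0.8074
k=8 src: inc=-0.232308, refl=-0.232308·-0.600000=0.1394; V=1.039671+-0.232308+0.139385=0.9467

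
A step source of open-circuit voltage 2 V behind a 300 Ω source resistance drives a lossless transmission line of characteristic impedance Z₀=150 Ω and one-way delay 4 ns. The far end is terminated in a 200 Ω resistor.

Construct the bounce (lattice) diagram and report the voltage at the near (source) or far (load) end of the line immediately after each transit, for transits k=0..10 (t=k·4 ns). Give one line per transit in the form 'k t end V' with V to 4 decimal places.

Γ_L=0.142857, Γ_S=0.333333; launch V₁=2·150/450=0.666667
k=0 src: V=0.6667
k=1 load: inc=0.666667, refl=0.666667·0.142857=0.0952; V=0.000000+0.666667+0.095238=0.7619
k=2 src: inc=0.095238, refl=0.095238·0.333333=0.0317; V=0.666667+0.095238+0.031746=0.7937
k=3 load: inc=0.031746, refl=0.031746·0.142857=0.0045; V=0.761905+0.031746+0.004535=0.7982
k=4 src: inc=0.004535, refl=0.004535·0.333333=0.0015; V=0.793651+0.004535+0.001512=0.7997
k=5 load: inc=0.001512, refl=0.001512·0.142857=0.0002; V=0.798186+0.001512+0.000216=0.7999
k=6 src: inc=0.000216, refl=0.000216·0.333333=0.0001; V=0.799698+0.000216+0.000072=0.8000
k=7 load: inc=0.000072, refl=0.000072·0.142857=0.0000; V=0.799914+0.000072+0.000010=0.8000
k=8 src: inc=0.000010, refl=0.000010·0.333333=0.0000; V=0.799986+0.000010+0.000003=0.8000
k=9 load: inc=0.000003, refl=0.000003·0.142857=0.0000; V=0.799996+0.000003+0.000000=0.8000
k=10 src: inc=0.000000, refl=0.000000·0.333333=0.0000; V=0.799999+0.000000+0.000000=0.8000

0 0 source 0.6667
1 4 load 0.7619
2 8 source 0.7937
3 12 load 0.7982
4 16 source 0.7997
5 20 load 0.7999
6 24 source 0.8000
7 28 load 0.8000
8 32 source 0.8000
9 36 load 0.8000
10 40 source 0.8000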